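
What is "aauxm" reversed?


Input string: 'aauxm'
Operation: reverse character order
Original order: 'a' -> 'a' -> 'u' -> 'x' -> 'm'
Reversed order: 'm' -> 'x' -> 'u' -> 'a' -> 'a'
Result: mxuaa


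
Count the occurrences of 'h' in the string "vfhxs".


Input string: 'vfhxs'
Target character: 'h'
Scan each position: s[2]='h'
Matches found at indices: 2
Total: 1


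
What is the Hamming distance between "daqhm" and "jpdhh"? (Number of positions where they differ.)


String 1: 'daqhm'
String 2: 'jpdhh'
Compare each position: pos 0: 'd'!='j', pos 1: 'a'!='p', pos 2: 'q'!='d', pos 3: 'h'=='h', pos 4: 'm'!='h'
Differing positions: 4
Hamming distance: 4


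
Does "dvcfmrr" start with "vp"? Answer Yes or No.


Input string: 'dvcfmrr'
Prefix to check: 'vp'
First 2 characters of input: 'dv'
Match: False
Result: No


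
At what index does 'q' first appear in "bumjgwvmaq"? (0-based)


Input string: 'bumjgwvmaq'
Target: 'q'
Scanning left to right: s[0]='b', s[1]='u', s[2]='m', s[3]='j', s[4]='g', s[5]='w', s[6]='v', s[7]='m', s[8]='a', s[9]='q'
First match at index: 9


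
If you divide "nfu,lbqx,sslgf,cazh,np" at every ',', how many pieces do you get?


Input string: 'nfu,lbqx,sslgf,cazh,np'
Delimiter: ','
Split result: 'nfu', 'lbqx', 'sslgf', 'cazh', 'np'
Number of parts: 5


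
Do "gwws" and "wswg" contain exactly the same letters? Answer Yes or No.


String 1: 'gwws' -> sorted: 'gsww'
String 2: 'wswg' -> sorted: 'gsww'
Compare sorted forms: 'gsww' == 'gsww'
Anagram: Yes


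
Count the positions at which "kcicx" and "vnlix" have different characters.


String 1: 'kcicx'
String 2: 'vnlix'
Compare each position: pos 0: 'k'!='v', pos 1: 'c'!='n', pos 2: 'i'!='l', pos 3: 'c'!='i', pos 4: 'x'=='x'
Differing positions: 4
Hamming distance: 4


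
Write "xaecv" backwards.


Input string: 'xaecv'
Operation: reverse character order
Original order: 'x' -> 'a' -> 'e' -> 'c' -> 'v'
Reversed order: 'v' -> 'c' -> 'e' -> 'a' -> 'x'
Result: vceax


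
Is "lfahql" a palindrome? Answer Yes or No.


Input string: 'lfahql'
Reversed: 'lqhafl'
Compare pairs: s[0]='l' vs s[5]='l' (match), s[1]='f' vs s[4]='q' (mismatch), s[2]='a' vs s[3]='h' (mismatch)
Palindrome: No


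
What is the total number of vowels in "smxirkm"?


Input string: 'smxirkm'
Operation: count vowels (a, e, i, o, u)
Scan: s[0]='s', s[1]='m', s[2]='x', s[3]='i' (vowel), s[4]='r', s[5]='k', s[6]='m'
Vowels found: 1
Result: 1


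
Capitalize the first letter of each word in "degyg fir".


Input string: 'degyg fir'
Operation: capitalize first letter of each word
Word transformations: 'degyg'->'Degyg', 'fir'->'Fir'
Result: Degyg Fir


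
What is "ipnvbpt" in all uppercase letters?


Input string: 'ipnvbpt'
Operation: convert each letter to uppercase
Mapping: 'i'->'I', 'p'->'P', 'n'->'N', 'v'->'V', 'b'->'B', 'p'->'P', 't'->'T'
Result: IPNVBPT


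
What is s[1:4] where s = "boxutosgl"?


Input string: 'boxutosgl'
Operation: slice [1:4]
Extract characters: s[1]='o', s[2]='x', s[3]='u'
Result: oxu


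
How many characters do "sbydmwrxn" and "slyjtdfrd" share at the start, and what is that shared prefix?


String 1: 'sbydmwrxn'
String 2: 'slyjtdfrd'
Compare position by position:
pos 0: 's' vs 's' match
pos 1: 'b' vs 'l' differ -> stop
Longest common prefix: "s" (length 1)


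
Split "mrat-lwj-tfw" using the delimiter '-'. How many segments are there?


Input string: 'mrat-lwj-tfw'
Delimiter: '-'
Split result: 'mrat', 'lwj', 'tfw'
Number of parts: 3


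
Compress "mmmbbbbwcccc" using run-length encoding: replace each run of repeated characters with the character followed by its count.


Input: 'mmmbbbbwcccc'
Operation: identify consecutive runs
Runs: 'mmm' -> m3, 'bbbb' -> b4, 'w' -> w1, 'cccc' -> c4
Encoded: m3b4w1c4


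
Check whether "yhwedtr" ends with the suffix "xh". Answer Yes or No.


Input string: 'yhwedtr'
Suffix to check: 'xh'
Last 2 characters of input: 'tr'
Match: False
Result: No


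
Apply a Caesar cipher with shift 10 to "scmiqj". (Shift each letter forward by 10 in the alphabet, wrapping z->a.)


Input: 'scmiqj', shift = 10
Operation: for each letter, (position + 10) mod 26
Mapping: 's'(18+10=28, 28 mod 26=2)->'c', 'c'(2+10=12)->'m', 'm'(12+10=22)->'w', 'i'(8+10=18)->'s', 'q'(16+10=26, 26 mod 26=0)->'a', 'j'(9+10=19)->'t'
Result: cmwsat


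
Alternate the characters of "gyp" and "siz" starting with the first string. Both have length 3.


String 1: 'gyp'
String 2: 'siz'
Operation: alternate characters
Pairs: 'g'+'s', 'y'+'i', 'p'+'z'
Result: gsyipz


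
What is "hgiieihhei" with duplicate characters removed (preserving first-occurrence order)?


Input: 'hgiieihhei'
Operation: keep first occurrence of each character
Scan: s[0]='h' new -> keep; s[1]='g' new -> keep; s[2]='i' new -> keep; s[3]='i' seen -> skip; s[4]='e' new -> keep; s[5]='i' seen -> skip; s[6]='h' seen -> skip; s[7]='h' seen -> skip; s[8]='e' seen -> skip; s[9]='i' seen -> skip
Result: hgie


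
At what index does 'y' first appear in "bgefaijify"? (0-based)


Input string: 'bgefaijify'
Target: 'y'
Scanning left to right: s[0]='b', s[1]='g', s[2]='e', s[3]='f', s[4]='a', s[5]='i', s[6]='j', s[7]='i', s[8]='f', s[9]='y'
First match at index: 9


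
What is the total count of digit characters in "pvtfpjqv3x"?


Input string: 'pvtfpjqv3x'
Operation: count digit characters (0-9)
Scan: 'p', 'v', 't', 'f', 'p', 'j', 'q', 'v', '3'(digit), 'x'
Digits found: 1
Result: 1


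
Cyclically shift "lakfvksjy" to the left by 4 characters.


Input: 'lakfvksjy', shift = 4
Operation: split at index 4 and swap parts
Front part s[0:4] = 'lakf'
Back part s[4:] = 'vksjy'
Rotated = back + front = 'vksjy' + 'lakf'
Result: vksjylakf


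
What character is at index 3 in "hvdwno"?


Input string: 'hvdwno'
Operation: get character at index 3
Index mapping: s[0]='h', s[1]='v', s[2]='d', s[3]='w'
Result: 'w'


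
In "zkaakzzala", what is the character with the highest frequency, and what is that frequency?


Input: 'zkaakzzala'
Operation: tally each character
Counts: 'a':4, 'k':2, 'l':1, 'z':3
Maximum: 'a' appears 4 times


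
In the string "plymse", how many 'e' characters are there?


Input string: 'plymse'
Target character: 'e'
Scan each position: s[5]='e'
Matches found at indices: 5
Total: 1


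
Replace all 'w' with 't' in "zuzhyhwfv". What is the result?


Input string: 'zuzhyhwfv'
Operation: replace 'w' with 't'
Positions of 'w': 6
After replacement: zuzhyhtfv


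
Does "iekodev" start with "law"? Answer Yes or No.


Input string: 'iekodev'
Prefix to check: 'law'
First 3 characters of input: 'iek'
Match: False
Result: No


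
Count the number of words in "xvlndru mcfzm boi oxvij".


Input string: 'xvlndru mcfzm boi oxvij'
Operation: split by spaces
Words found: 'xvlndru', 'mcfzm', 'boi', 'oxvij'
Word count: 4


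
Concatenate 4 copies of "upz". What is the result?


Input string: 'upz'
Operation: repeat 4 times
Concatenation: 'upz' + 'upz' + 'upz' + 'upz'
Result: upzupzupzupz


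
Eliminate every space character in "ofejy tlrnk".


Input string: 'ofejy tlrnk'
Operation: remove all spaces
Words: 'ofejy', 'tlrnk'
Join without spaces: ofejytlrnk


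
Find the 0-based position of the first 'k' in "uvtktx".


Input string: 'uvtktx'
Target: 'k'
Scanning left to right: s[0]='u', s[1]='v', s[2]='t', s[3]='k'
First match at index: 3


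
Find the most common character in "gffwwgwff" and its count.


Input: 'gffwwgwff'
Operation: tally each character
Counts: 'f':4, 'g':2, 'w':3
Maximum: 'f' appears 4 times


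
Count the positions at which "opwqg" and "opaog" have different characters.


String 1: 'opwqg'
String 2: 'opaog'
Compare each position: pos 0: 'o'=='o', pos 1: 'p'=='p', pos 2: 'w'!='a', pos 3: 'q'!='o', pos 4: 'g'=='g'
Differing positions: 2
Hamming distance: 2


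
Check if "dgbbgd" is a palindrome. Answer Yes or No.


Input string: 'dgbbgd'
Reversed: 'dgbbgd'
Compare pairs: s[0]='d' vs s[5]='d' (match), s[1]='g' vs s[4]='g' (match), s[2]='b' vs s[3]='b' (match)
Palindrome: Yes


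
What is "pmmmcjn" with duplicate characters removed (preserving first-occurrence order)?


Input: 'pmmmcjn'
Operation: keep first occurrence of each character
Scan: s[0]='p' new -> keep; s[1]='m' new -> keep; s[2]='m' seen -> skip; s[3]='m' seen -> skip; s[4]='c' new -> keep; s[5]='j' new -> keep; s[6]='n' new -> keep
Result: pmcjn


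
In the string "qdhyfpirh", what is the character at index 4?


Input string: 'qdhyfpirh'
Operation: get character at index 4
Index mapping: s[0]='q', s[1]='d', s[2]='h', s[3]='y', s[4]='f'
Result: 'f'


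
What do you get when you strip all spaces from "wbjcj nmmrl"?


Input string: 'wbjcj nmmrl'
Operation: remove all spaces
Words: 'wbjcj', 'nmmrl'
Join without spaces: wbjcjnmmrl


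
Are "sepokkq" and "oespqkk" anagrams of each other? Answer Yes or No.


String 1: 'sepokkq' -> sorted: 'ekkopqs'
String 2: 'oespqkk' -> sorted: 'ekkopqs'
Compare sorted forms: 'ekkopqs' == 'ekkopqs'
Anagram: Yes


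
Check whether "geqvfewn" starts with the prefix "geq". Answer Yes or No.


Input string: 'geqvfewn'
Prefix to check: 'geq'
First 3 characters of input: 'geq'
Match: True
Result: Yes


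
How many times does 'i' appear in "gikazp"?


Input string: 'gikazp'
Target character: 'i'
Scan each position: s[1]='i'
Matches found at indices: 1
Total: 1


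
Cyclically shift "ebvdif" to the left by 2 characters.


Input: 'ebvdif', shift = 2
Operation: split at index 2 and swap parts
Front part s[0:2] = 'eb'
Back part s[2:] = 'vdif'
Rotated = back + front = 'vdif' + 'eb'
Result: vdifeb


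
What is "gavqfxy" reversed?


Input string: 'gavqfxy'
Operation: reverse character order
Original order: 'g' -> 'a' -> 'v' -> 'q' -> 'f' -> 'x' -> 'y'
Reversed order: 'y' -> 'x' -> 'f' -> 'q' -> 'v' -> 'a' -> 'g'
Result: yxfqvag


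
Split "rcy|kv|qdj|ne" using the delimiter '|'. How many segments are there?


Input string: 'rcy|kv|qdj|ne'
Delimiter: '|'
Split result: 'rcy', 'kv', 'qdj', 'ne'
Number of parts: 4


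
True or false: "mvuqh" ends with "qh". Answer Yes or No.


Input string: 'mvuqh'
Suffix to check: 'qh'
Last 2 characters of input: 'qh'
Match: True
Result: Yes


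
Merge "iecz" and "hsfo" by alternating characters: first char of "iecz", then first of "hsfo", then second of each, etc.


String 1: 'iecz'
String 2: 'hsfo'
Operation: alternate characters
Pairs: 'i'+'h', 'e'+'s', 'c'+'f', 'z'+'o'
Result: ihescfzo


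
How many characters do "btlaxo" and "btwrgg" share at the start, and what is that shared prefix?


String 1: 'btlaxo'
String 2: 'btwrgg'
Compare position by position:
pos 0: 'b' vs 'b' match
pos 1: 't' vs 't' match
pos 2: 'l' vs 'w' differ -> stop
Longest common prefix: "bt" (length 2)


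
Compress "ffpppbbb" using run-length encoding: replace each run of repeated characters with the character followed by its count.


Input: 'ffpppbbb'
Operation: identify consecutive runs
Runs: 'ff' -> f2, 'ppp' -> p3, 'bbb' -> b3
Encoded: f2p3b3


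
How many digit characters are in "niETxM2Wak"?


Input string: 'niETxM2Wak'
Operation: count digit characters (0-9)
Scan: 'n', 'i', 'E', 'T', 'x', 'M', '2'(digit), 'W', 'a', 'k'
Digits found: 1
Result: 1


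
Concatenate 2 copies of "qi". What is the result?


Input string: 'qi'
Operation: repeat 2 times
Concatenation: 'qi' + 'qi'
Result: qiqi


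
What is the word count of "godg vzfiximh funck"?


Input string: 'godg vzfiximh funck'
Operation: split by spaces
Words found: 'godg', 'vzfiximh', 'funck'
Word count: 3


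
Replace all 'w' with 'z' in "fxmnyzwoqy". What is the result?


Input string: 'fxmnyzwoqy'
Operation: replace 'w' with 'z'
Positions of 'w': 6
After replacement: fxmnyzzoqy


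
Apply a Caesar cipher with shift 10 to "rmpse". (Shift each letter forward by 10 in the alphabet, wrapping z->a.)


Input: 'rmpse', shift = 10
Operation: for each letter, (position + 10) mod 26
Mapping: 'r'(17+10=27, 27 mod 26=1)->'b', 'm'(12+10=22)->'w', 'p'(15+10=25)->'z', 's'(18+10=28, 28 mod 26=2)->'c', 'e'(4+10=14)->'o'
Result: bwzco


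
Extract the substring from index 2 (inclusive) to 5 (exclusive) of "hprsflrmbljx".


Input string: 'hprsflrmbljx'
Operation: slice [2:5]
Extract characters: s[2]='r', s[3]='s', s[4]='f'
Result: rsf


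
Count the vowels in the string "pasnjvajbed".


Input string: 'pasnjvajbed'
Operation: count vowels (a, e, i, o, u)
Scan: s[0]='p', s[1]='a' (vowel), s[2]='s', s[3]='n', s[4]='j', s[5]='v', s[6]='a' (vowel), s[7]='j', s[8]='b', s[9]='e' (vowel), s[10]='d'
Vowels found: 3
Result: 3


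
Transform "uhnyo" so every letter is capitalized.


Input string: 'uhnyo'
Operation: convert each letter to uppercase
Mapping: 'u'->'U', 'h'->'H', 'n'->'N', 'y'->'Y', 'o'->'O'
Result: UHNYO


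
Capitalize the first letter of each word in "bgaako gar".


Input string: 'bgaako gar'
Operation: capitalize first letter of each word
Word transformations: 'bgaako'->'Bgaako', 'gar'->'Gar'
Result: Bgaako Gar


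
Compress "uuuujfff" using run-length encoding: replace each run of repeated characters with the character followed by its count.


Input: 'uuuujfff'
Operation: identify consecutive runs
Runs: 'uuuu' -> u4, 'j' -> j1, 'fff' -> f3
Encoded: u4j1f3


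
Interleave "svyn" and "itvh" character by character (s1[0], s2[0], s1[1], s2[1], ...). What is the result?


String 1: 'svyn'
String 2: 'itvh'
Operation: alternate characters
Pairs: 's'+'i', 'v'+'t', 'y'+'v', 'n'+'h'
Result: sivtyvnh


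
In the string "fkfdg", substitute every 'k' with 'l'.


Input string: 'fkfdg'
Operation: replace 'k' with 'l'
Positions of 'k': 1
After replacement: flfdg


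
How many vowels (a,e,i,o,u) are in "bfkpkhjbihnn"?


Input string: 'bfkpkhjbihnn'
Operation: count vowels (a, e, i, o, u)
Scan: s[0]='b', s[1]='f', s[2]='k', s[3]='p', s[4]='k', s[5]='h', s[6]='j', s[7]='b', s[8]='i' (vowel), s[9]='h', s[10]='n', s[11]='n'
Vowels found: 1
Result: 1


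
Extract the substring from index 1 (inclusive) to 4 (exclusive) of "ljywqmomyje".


Input string: 'ljywqmomyje'
Operation: slice [1:4]
Extract characters: s[1]='j', s[2]='y', s[3]='w'
Result: jyw


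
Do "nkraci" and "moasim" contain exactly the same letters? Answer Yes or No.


String 1: 'nkraci' -> sorted: 'aciknr'
String 2: 'moasim' -> sorted: 'aimmos'
Compare sorted forms: 'aciknr' != 'aimmos'
Anagram: No


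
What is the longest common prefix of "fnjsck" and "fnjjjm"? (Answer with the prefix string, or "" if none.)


String 1: 'fnjsck'
String 2: 'fnjjjm'
Compare position by position:
pos 0: 'f' vs 'f' match
pos 1: 'n' vs 'n' match
pos 2: 'j' vs 'j' match
pos 3: 's' vs 'j' differ -> stop
Longest common prefix: "fnj" (length 3)


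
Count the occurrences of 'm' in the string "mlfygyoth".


Input string: 'mlfygyoth'
Target character: 'm'
Scan each position: s[0]='m'
Matches found at indices: 0
Total: 1


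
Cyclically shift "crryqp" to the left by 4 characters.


Input: 'crryqp', shift = 4
Operation: split at index 4 and swap parts
Front part s[0:4] = 'crry'
Back part s[4:] = 'qp'
Rotated = back + front = 'qp' + 'crry'
Result: qpcrry


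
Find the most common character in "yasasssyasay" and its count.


Input: 'yasasssyasay'
Operation: tally each character
Counts: 'a':4, 's':5, 'y':3
Maximum: 's' appears 5 times


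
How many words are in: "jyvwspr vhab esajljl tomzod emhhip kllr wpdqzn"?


Input string: 'jyvwspr vhab esajljl tomzod emhhip kllr wpdqzn'
Operation: split by spaces
Words found: 'jyvwspr', 'vhab', 'esajljl', 'tomzod', 'emhhip', 'kllr', 'wpdqzn'
Word count: 7


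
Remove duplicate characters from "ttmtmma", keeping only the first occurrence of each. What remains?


Input: 'ttmtmma'
Operation: keep first occurrence of each character
Scan: s[0]='t' new -> keep; s[1]='t' seen -> skip; s[2]='m' new -> keep; s[3]='t' seen -> skip; s[4]='m' seen -> skip; s[5]='m' seen -> skip; s[6]='a' new -> keep
Result: tma


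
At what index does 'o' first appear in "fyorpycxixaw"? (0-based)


Input string: 'fyorpycxixaw'
Target: 'o'
Scanning left to right: s[0]='f', s[1]='y', s[2]='o'
First match at index: 2


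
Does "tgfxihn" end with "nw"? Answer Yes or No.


Input string: 'tgfxihn'
Suffix to check: 'nw'
Last 2 characters of input: 'hn'
Match: False
Result: No


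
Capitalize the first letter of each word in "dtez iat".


Input string: 'dtez iat'
Operation: capitalize first letter of each word
Word transformations: 'dtez'->'Dtez', 'iat'->'Iat'
Result: Dtez Iat


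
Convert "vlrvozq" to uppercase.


Input string: 'vlrvozq'
Operation: convert each letter to uppercase
Mapping: 'v'->'V', 'l'->'L', 'r'->'R', 'v'->'V', 'o'->'O', 'z'->'Z', 'q'->'Q'
Result: VLRVOZQ


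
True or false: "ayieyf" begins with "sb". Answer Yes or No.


Input string: 'ayieyf'
Prefix to check: 'sb'
First 2 characters of input: 'ay'
Match: False
Result: No


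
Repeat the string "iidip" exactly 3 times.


Input string: 'iidip'
Operation: repeat 3 times
Concatenation: 'iidip' + 'iidip' + 'iidip'
Result: iidipiidipiidip


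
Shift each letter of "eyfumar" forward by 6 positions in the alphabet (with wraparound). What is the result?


Input: 'eyfumar', shift = 6
Operation: for each letter, (position + 6) mod 26
Mapping: 'e'(4+6=10)->'k', 'y'(24+6=30, 30 mod 26=4)->'e', 'f'(5+6=11)->'l', 'u'(20+6=26, 26 mod 26=0)->'a', 'm'(12+6=18)->'s', 'a'(0+6=6)->'g', 'r'(17+6=23)->'x'
Result: kelasgx


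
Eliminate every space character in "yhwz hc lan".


Input string: 'yhwz hc lan'
Operation: remove all spaces
Words: 'yhwz', 'hc', 'lan'
Join without spaces: yhwzhclan


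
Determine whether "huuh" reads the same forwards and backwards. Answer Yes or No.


Input string: 'huuh'
Reversed: 'huuh'
Compare pairs: s[0]='h' vs s[3]='h' (match), s[1]='u' vs s[2]='u' (match)
Palindrome: Yes


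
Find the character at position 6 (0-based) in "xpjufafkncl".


Input string: 'xpjufafkncl'
Operation: get character at index 6
Index mapping: s[0]='x', s[1]='p', s[2]='j', s[3]='u', s[4]='f', s[5]='a', s[6]='f'
Result: 'f'


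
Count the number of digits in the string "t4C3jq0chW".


Input string: 't4C3jq0chW'
Operation: count digit characters (0-9)
Scan: 't', '4'(digit), 'C', '3'(digit), 'j', 'q', '0'(digit), 'c', 'h', 'W'
Digits found: 3
Result: 3


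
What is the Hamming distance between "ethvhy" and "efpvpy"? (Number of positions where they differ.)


String 1: 'ethvhy'
String 2: 'efpvpy'
Compare each position: pos 0: 'e'=='e', pos 1: 't'!='f', pos 2: 'h'!='p', pos 3: 'v'=='v', pos 4: 'h'!='p', pos 5: 'y'=='y'
Differing positions: 3
Hamming distance: 3


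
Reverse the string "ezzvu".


Input string: 'ezzvu'
Operation: reverse character order
Original order: 'e' -> 'z' -> 'z' -> 'v' -> 'u'
Reversed order: 'u' -> 'v' -> 'z' -> 'z' -> 'e'
Result: uvzze


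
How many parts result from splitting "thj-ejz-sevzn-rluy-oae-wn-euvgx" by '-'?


Input string: 'thj-ejz-sevzn-rluy-oae-wn-euvgx'
Delimiter: '-'
Split result: 'thj', 'ejz', 'sevzn', 'rluy', 'oae', 'wn', 'euvgx'
Number of parts: 7


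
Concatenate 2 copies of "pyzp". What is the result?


Input string: 'pyzp'
Operation: repeat 2 times
Concatenation: 'pyzp' + 'pyzp'
Result: pyzppyzp


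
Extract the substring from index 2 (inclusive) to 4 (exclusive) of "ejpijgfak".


Input string: 'ejpijgfak'
Operation: slice [2:4]
Extract characters: s[2]='p', s[3]='i'
Result: pi


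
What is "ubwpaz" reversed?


Input string: 'ubwpaz'
Operation: reverse character order
Original order: 'u' -> 'b' -> 'w' -> 'p' -> 'a' -> 'z'
Reversed order: 'z' -> 'a' -> 'p' -> 'w' -> 'b' -> 'u'
Result: zapwbu


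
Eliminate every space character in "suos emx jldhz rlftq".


Input string: 'suos emx jldhz rlftq'
Operation: remove all spaces
Words: 'suos', 'emx', 'jldhz', 'rlftq'
Join without spaces: suosemxjldhzrlftq


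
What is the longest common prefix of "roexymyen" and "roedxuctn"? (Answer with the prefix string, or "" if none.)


String 1: 'roexymyen'
String 2: 'roedxuctn'
Compare position by position:
pos 0: 'r' vs 'r' match
pos 1: 'o' vs 'o' match
pos 2: 'e' vs 'e' match
pos 3: 'x' vs 'd' differ -> stop
Longest common prefix: "roe" (length 3)


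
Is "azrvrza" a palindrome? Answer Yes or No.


Input string: 'azrvrza'
Reversed: 'azrvrza'
Compare pairs: s[0]='a' vs s[6]='a' (match), s[1]='z' vs s[5]='z' (match), s[2]='r' vs s[4]='r' (match)
Palindrome: Yes


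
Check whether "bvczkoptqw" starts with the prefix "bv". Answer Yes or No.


Input string: 'bvczkoptqw'
Prefix to check: 'bv'
First 2 characters of input: 'bv'
Match: True
Result: Yes


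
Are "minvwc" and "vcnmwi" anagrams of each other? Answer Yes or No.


String 1: 'minvwc' -> sorted: 'cimnvw'
String 2: 'vcnmwi' -> sorted: 'cimnvw'
Compare sorted forms: 'cimnvw' == 'cimnvw'
Anagram: Yes


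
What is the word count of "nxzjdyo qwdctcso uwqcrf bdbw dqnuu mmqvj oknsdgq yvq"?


Input string: 'nxzjdyo qwdctcso uwqcrf bdbw dqnuu mmqvj oknsdgq yvq'
Operation: split by spaces
Words found: 'nxzjdyo', 'qwdctcso', 'uwqcrf', 'bdbw', 'dqnuu', 'mmqvj', 'oknsdgq', 'yvq'
Word count: 8


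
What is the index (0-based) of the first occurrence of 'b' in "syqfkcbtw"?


Input string: 'syqfkcbtw'
Target: 'b'
Scanning left to right: s[0]='s', s[1]='y', s[2]='q', s[3]='f', s[4]='k', s[5]='c', s[6]='b'
First match at index: 6


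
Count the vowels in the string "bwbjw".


Input string: 'bwbjw'
Operation: count vowels (a, e, i, o, u)
Scan: s[0]='b', s[1]='w', s[2]='b', s[3]='j', s[4]='w'
Vowels found: 0
Result: 0


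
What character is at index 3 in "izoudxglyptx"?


Input string: 'izoudxglyptx'
Operation: get character at index 3
Index mapping: s[0]='i', s[1]='z', s[2]='o', s[3]='u'
Result: 'u'


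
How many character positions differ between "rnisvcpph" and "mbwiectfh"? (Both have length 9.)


String 1: 'rnisvcpph'
String 2: 'mbwiectfh'
Compare each position: pos 0: 'r'!='m', pos 1: 'n'!='b', pos 2: 'i'!='w', pos 3: 's'!='i', pos 4: 'v'!='e', pos 5: 'c'=='c', pos 6: 'p'!='t', pos 7: 'p'!='f', pos 8: 'h'=='h'
Differing positions: 7
Hamming distance: 7


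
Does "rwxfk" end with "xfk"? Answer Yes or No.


Input string: 'rwxfk'
Suffix to check: 'xfk'
Last 3 characters of input: 'xfk'
Match: True
Result: Yes


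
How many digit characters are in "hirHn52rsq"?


Input string: 'hirHn52rsq'
Operation: count digit characters (0-9)
Scan: 'h', 'i', 'r', 'H', 'n', '5'(digit), '2'(digit), 'r', 's', 'q'
Digits found: 2
Result: 2


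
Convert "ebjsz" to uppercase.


Input string: 'ebjsz'
Operation: convert each letter to uppercase
Mapping: 'e'->'E', 'b'->'B', 'j'->'J', 's'->'S', 'z'->'Z'
Result: EBJSZ


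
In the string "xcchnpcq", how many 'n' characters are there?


Input string: 'xcchnpcq'
Target character: 'n'
Scan each position: s[4]='n'
Matches found at indices: 4
Total: 1


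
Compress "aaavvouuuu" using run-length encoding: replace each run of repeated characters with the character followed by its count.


Input: 'aaavvouuuu'
Operation: identify consecutive runs
Runs: 'aaa' -> a3, 'vv' -> v2, 'o' -> o1, 'uuuu' -> u4
Encoded: a3v2o1u4


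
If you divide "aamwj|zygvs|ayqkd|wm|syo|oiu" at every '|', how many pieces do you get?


Input string: 'aamwj|zygvs|ayqkd|wm|syo|oiu'
Delimiter: '|'
Split result: 'aamwj', 'zygvs', 'ayqkd', 'wm', 'syo', 'oiu'
Number of parts: 6


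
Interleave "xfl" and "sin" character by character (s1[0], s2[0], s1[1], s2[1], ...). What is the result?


String 1: 'xfl'
String 2: 'sin'
Operation: alternate characters
Pairs: 'x'+'s', 'f'+'i', 'l'+'n'
Result: xsfiln


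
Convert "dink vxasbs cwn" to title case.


Input string: 'dink vxasbs cwn'
Operation: capitalize first letter of each word
Word transformations: 'dink'->'Dink', 'vxasbs'->'Vxasbs', 'cwn'->'Cwn'
Result: Dink Vxasbs Cwn


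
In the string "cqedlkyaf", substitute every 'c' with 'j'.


Input string: 'cqedlkyaf'
Operation: replace 'c' with 'j'
Positions of 'c': 0
After replacement: jqedlkyaf


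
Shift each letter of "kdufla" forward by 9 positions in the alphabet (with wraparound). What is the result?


Input: 'kdufla', shift = 9
Operation: for each letter, (position + 9) mod 26
Mapping: 'k'(10+9=19)->'t', 'd'(3+9=12)->'m', 'u'(20+9=29, 29 mod 26=3)->'d', 'f'(5+9=14)->'o', 'l'(11+9=20)->'u', 'a'(0+9=9)->'j'
Result: tmdouj


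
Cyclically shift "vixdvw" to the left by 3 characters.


Input: 'vixdvw', shift = 3
Operation: split at index 3 and swap parts
Front part s[0:3] = 'vix'
Back part s[3:] = 'dvw'
Rotated = back + front = 'dvw' + 'vix'
Result: dvwvix


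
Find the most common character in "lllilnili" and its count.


Input: 'lllilnili'
Operation: tally each character
Counts: 'i':3, 'l':5, 'n':1
Maximum: 'l' appears 5 times


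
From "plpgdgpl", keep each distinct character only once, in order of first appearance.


Input: 'plpgdgpl'
Operation: keep first occurrence of each character
Scan: s[0]='p' new -> keep; s[1]='l' new -> keep; s[2]='p' seen -> skip; s[3]='g' new -> keep; s[4]='d' new -> keep; s[5]='g' seen -> skip; s[6]='p' seen -> skip; s[7]='l' seen -> skip
Result: plgd


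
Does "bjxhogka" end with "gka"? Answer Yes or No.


Input string: 'bjxhogka'
Suffix to check: 'gka'
Last 3 characters of input: 'gka'
Match: True
Result: Yes


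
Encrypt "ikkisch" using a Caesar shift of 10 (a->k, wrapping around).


Input: 'ikkisch', shift = 10
Operation: for each letter, (position + 10) mod 26
Mapping: 'i'(8+10=18)->'s', 'k'(10+10=20)->'u', 'k'(10+10=20)->'u', 'i'(8+10=18)->'s', 's'(18+10=28, 28 mod 26=2)->'c', 'c'(2+10=12)->'m', 'h'(7+10=17)->'r'
Result: suuscmr


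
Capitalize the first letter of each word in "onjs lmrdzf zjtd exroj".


Input string: 'onjs lmrdzf zjtd exroj'
Operation: capitalize first letter of each word
Word transformations: 'onjs'->'Onjs', 'lmrdzf'->'Lmrdzf', 'zjtd'->'Zjtd', 'exroj'->'Exroj'
Result: Onjs Lmrdzf Zjtd Exroj


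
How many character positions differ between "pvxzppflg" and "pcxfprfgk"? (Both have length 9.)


String 1: 'pvxzppflg'
String 2: 'pcxfprfgk'
Compare each position: pos 0: 'p'=='p', pos 1: 'v'!='c', pos 2: 'x'=='x', pos 3: 'z'!='f', pos 4: 'p'=='p', pos 5: 'p'!='r', pos 6: 'f'=='f', pos 7: 'l'!='g', pos 8: 'g'!='k'
Differing positions: 5
Hamming distance: 5


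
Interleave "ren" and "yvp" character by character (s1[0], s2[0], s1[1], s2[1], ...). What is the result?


String 1: 'ren'
String 2: 'yvp'
Operation: alternate characters
Pairs: 'r'+'y', 'e'+'v', 'n'+'p'
Result: ryevnp


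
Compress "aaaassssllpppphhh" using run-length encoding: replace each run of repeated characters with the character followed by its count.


Input: 'aaaassssllpppphhh'
Operation: identify consecutive runs
Runs: 'aaaa' -> a4, 'ssss' -> s4, 'll' -> l2, 'pppp' -> p4, 'hhh' -> h3
Encoded: a4s4l2p4h3


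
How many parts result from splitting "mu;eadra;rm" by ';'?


Input string: 'mu;eadra;rm'
Delimiter: ';'
Split result: 'mu', 'eadra', 'rm'
Number of parts: 3


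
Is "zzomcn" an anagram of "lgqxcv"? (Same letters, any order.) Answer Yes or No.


String 1: 'lgqxcv' -> sorted: 'cglqvx'
String 2: 'zzomcn' -> sorted: 'cmnozz'
Compare sorted forms: 'cglqvx' != 'cmnozz'
Anagram: No


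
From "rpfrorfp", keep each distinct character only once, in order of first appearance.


Input: 'rpfrorfp'
Operation: keep first occurrence of each character
Scan: s[0]='r' new -> keep; s[1]='p' new -> keep; s[2]='f' new -> keep; s[3]='r' seen -> skip; s[4]='o' new -> keep; s[5]='r' seen -> skip; s[6]='f' seen -> skip; s[7]='p' seen -> skip
Result: rpfo


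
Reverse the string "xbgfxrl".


Input string: 'xbgfxrl'
Operation: reverse character order
Original order: 'x' -> 'b' -> 'g' -> 'f' -> 'x' -> 'r' -> 'l'
Reversed order: 'l' -> 'r' -> 'x' -> 'f' -> 'g' -> 'b' -> 'x'
Result: lrxfgbx


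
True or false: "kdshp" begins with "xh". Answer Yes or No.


Input string: 'kdshp'
Prefix to check: 'xh'
First 2 characters of input: 'kd'
Match: False
Result: No


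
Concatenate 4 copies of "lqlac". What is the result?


Input string: 'lqlac'
Operation: repeat 4 times
Concatenation: 'lqlac' + 'lqlac' + 'lqlac' + 'lqlac'
Result: lqlaclqlaclqlaclqlac


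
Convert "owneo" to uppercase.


Input string: 'owneo'
Operation: convert each letter to uppercase
Mapping: 'o'->'O', 'w'->'W', 'n'->'N', 'e'->'E', 'o'->'O'
Result: OWNEO


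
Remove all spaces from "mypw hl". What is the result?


Input string: 'mypw hl'
Operation: remove all spaces
Words: 'mypw', 'hl'
Join without spaces: mypwhl


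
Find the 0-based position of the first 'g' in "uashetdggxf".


Input string: 'uashetdggxf'
Target: 'g'
Scanning left to right: s[0]='u', s[1]='a', s[2]='s', s[3]='h', s[4]='e', s[5]='t', s[6]='d', s[7]='g'
First match at index: 7


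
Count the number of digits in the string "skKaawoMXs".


Input string: 'skKaawoMXs'
Operation: count digit characters (0-9)
Scan: 's', 'k', 'K', 'a', 'a', 'w', 'o', 'M', 'X', 's'
Digits found: 0
Result: 0


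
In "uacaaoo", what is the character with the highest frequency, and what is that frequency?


Input: 'uacaaoo'
Operation: tally each character
Counts: 'a':3, 'c':1, 'o':2, 'u':1
Maximum: 'a' appears 3 times


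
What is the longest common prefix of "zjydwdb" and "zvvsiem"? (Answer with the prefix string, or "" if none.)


String 1: 'zjydwdb'
String 2: 'zvvsiem'
Compare position by position:
pos 0: 'z' vs 'z' match
pos 1: 'j' vs 'v' differ -> stop
Longest common prefix: "z" (length 1)


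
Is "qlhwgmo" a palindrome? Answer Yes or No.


Input string: 'qlhwgmo'
Reversed: 'omgwhlq'
Compare pairs: s[0]='q' vs s[6]='o' (mismatch), s[1]='l' vs s[5]='m' (mismatch), s[2]='h' vs s[4]='g' (mismatch)
Palindrome: No


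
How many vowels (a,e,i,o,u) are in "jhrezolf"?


Input string: 'jhrezolf'
Operation: count vowels (a, e, i, o, u)
Scan: s[0]='j', s[1]='h', s[2]='r', s[3]='e' (vowel), s[4]='z', s[5]='o' (vowel), s[6]='l', s[7]='f'
Vowels found: 2
Result: 2


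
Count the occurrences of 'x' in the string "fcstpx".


Input string: 'fcstpx'
Target character: 'x'
Scan each position: s[5]='x'
Matches found at indices: 5
Total: 1


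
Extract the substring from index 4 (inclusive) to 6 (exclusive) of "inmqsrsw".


Input string: 'inmqsrsw'
Operation: slice [4:6]
Extract characters: s[4]='s', s[5]='r'
Result: sr


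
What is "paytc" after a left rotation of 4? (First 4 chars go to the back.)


Input: 'paytc', shift = 4
Operation: split at index 4 and swap parts
Front part s[0:4] = 'payt'
Back part s[4:] = 'c'
Rotated = back + front = 'c' + 'payt'
Result: cpayt


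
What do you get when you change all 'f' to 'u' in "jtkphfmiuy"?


Input string: 'jtkphfmiuy'
Operation: replace 'f' with 'u'
Positions of 'f': 5
After replacement: jtkphumiuy


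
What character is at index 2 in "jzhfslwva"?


Input string: 'jzhfslwva'
Operation: get character at index 2
Index mapping: s[0]='j', s[1]='z', s[2]='h'
Result: 'h'


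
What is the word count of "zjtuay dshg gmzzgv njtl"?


Input string: 'zjtuay dshg gmzzgv njtl'
Operation: split by spaces
Words found: 'zjtuay', 'dshg', 'gmzzgv', 'njtl'
Word count: 4


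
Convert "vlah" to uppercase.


Input string: 'vlah'
Operation: convert each letter to uppercase
Mapping: 'v'->'V', 'l'->'L', 'a'->'A', 'h'->'H'
Result: VLAH


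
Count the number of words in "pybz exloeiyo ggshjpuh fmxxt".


Input string: 'pybz exloeiyo ggshjpuh fmxxt'
Operation: split by spaces
Words found: 'pybz', 'exloeiyo', 'ggshjpuh', 'fmxxt'
Word count: 4


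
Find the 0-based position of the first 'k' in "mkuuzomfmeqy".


Input string: 'mkuuzomfmeqy'
Target: 'k'
Scanning left to right: s[0]='m', s[1]='k'
First match at index: 1


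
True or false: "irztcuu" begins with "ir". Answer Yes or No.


Input string: 'irztcuu'
Prefix to check: 'ir'
First 2 characters of input: 'ir'
Match: True
Result: Yes


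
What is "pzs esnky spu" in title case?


Input string: 'pzs esnky spu'
Operation: capitalize first letter of each word
Word transformations: 'pzs'->'Pzs', 'esnky'->'Esnky', 'spu'->'Spu'
Result: Pzs Esnky Spu


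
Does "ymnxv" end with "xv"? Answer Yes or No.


Input string: 'ymnxv'
Suffix to check: 'xv'
Last 2 characters of input: 'xv'
Match: True
Result: Yes


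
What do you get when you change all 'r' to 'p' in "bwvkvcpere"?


Input string: 'bwvkvcpere'
Operation: replace 'r' with 'p'
Positions of 'r': 8
After replacement: bwvkvcpepe


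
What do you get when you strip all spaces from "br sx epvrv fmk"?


Input string: 'br sx epvrv fmk'
Operation: remove all spaces
Words: 'br', 'sx', 'epvrv', 'fmk'
Join without spaces: brsxepvrvfmk


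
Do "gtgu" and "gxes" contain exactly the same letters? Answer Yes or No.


String 1: 'gtgu' -> sorted: 'ggtu'
String 2: 'gxes' -> sorted: 'egsx'
Compare sorted forms: 'ggtu' != 'egsx'
Anagram: No


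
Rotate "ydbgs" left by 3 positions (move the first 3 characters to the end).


Input: 'ydbgs', shift = 3
Operation: split at index 3 and swap parts
Front part s[0:3] = 'ydb'
Back part s[3:] = 'gs'
Rotated = back + front = 'gs' + 'ydb'
Result: gsydb


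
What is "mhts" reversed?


Input string: 'mhts'
Operation: reverse character order
Original order: 'm' -> 'h' -> 't' -> 's'
Reversed order: 's' -> 't' -> 'h' -> 'm'
Result: sthm


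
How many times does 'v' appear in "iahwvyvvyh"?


Input string: 'iahwvyvvyh'
Target character: 'v'
Scan each position: s[4]='v', s[6]='v', s[7]='v'
Matches found at indices: 4, 6, 7
Total: 3


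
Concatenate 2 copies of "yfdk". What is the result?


Input string: 'yfdk'
Operation: repeat 2 times
Concatenation: 'yfdk' + 'yfdk'
Result: yfdkyfdk


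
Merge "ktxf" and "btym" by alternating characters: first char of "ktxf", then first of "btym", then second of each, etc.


String 1: 'ktxf'
String 2: 'btym'
Operation: alternate characters
Pairs: 'k'+'b', 't'+'t', 'x'+'y', 'f'+'m'
Result: kbttxyfm


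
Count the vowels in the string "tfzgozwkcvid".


Input string: 'tfzgozwkcvid'
Operation: count vowels (a, e, i, o, u)
Scan: s[0]='t', s[1]='f', s[2]='z', s[3]='g', s[4]='o' (vowel), s[5]='z', s[6]='w', s[7]='k', s[8]='c', s[9]='v', s[10]='i' (vowel), s[11]='d'
Vowels found: 2
Result: 2


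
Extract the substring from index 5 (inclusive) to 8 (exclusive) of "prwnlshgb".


Input string: 'prwnlshgb'
Operation: slice [5:8]
Extract characters: s[5]='s', s[6]='h', s[7]='g'
Result: shg


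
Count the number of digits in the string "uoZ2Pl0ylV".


Input string: 'uoZ2Pl0ylV'
Operation: count digit characters (0-9)
Scan: 'u', 'o', 'Z', '2'(digit), 'P', 'l', '0'(digit), 'y', 'l', 'V'
Digits found: 2
Result: 2


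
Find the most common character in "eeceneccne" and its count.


Input: 'eeceneccne'
Operation: tally each character
Counts: 'c':3, 'e':5, 'n':2
Maximum: 'e' appears 5 times


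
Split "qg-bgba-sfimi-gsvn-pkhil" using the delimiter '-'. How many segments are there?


Input string: 'qg-bgba-sfimi-gsvn-pkhil'
Delimiter: '-'
Split result: 'qg', 'bgba', 'sfimi', 'gsvn', 'pkhil'
Number of parts: 5


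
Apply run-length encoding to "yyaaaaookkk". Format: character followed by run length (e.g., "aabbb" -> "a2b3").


Input: 'yyaaaaookkk'
Operation: identify consecutive runs
Runs: 'yy' -> y2, 'aaaa' -> a4, 'oo' -> o2, 'kkk' -> k3
Encoded: y2a4o2k3


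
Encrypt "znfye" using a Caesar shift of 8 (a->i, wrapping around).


Input: 'znfye', shift = 8
Operation: for each letter, (position + 8) mod 26
Mapping: 'z'(25+8=33, 33 mod 26=7)->'h', 'n'(13+8=21)->'v', 'f'(5+8=13)->'n', 'y'(24+8=32, 32 mod 26=6)->'g', 'e'(4+8=12)->'m'
Result: hvngm


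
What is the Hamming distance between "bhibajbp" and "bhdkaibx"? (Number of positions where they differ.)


String 1: 'bhibajbp'
String 2: 'bhdkaibx'
Compare each position: pos 0: 'b'=='b', pos 1: 'h'=='h', pos 2: 'i'!='d', pos 3: 'b'!='k', pos 4: 'a'=='a', pos 5: 'j'!='i', pos 6: 'b'=='b', pos 7: 'p'!='x'
Differing positions: 4
Hamming distance: 4


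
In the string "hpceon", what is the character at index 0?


Input string: 'hpceon'
Operation: get character at index 0
Index mapping: s[0]='h'
Result: 'h'


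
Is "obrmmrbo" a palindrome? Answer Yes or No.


Input string: 'obrmmrbo'
Reversed: 'obrmmrbo'
Compare pairs: s[0]='o' vs s[7]='o' (match), s[1]='b' vs s[6]='b' (match), s[2]='r' vs s[5]='r' (match), s[3]='m' vs s[4]='m' (match)
Palindrome: Yes


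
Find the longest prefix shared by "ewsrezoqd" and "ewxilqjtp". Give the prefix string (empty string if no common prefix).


String 1: 'ewsrezoqd'
String 2: 'ewxilqjtp'
Compare position by position:
pos 0: 'e' vs 'e' match
pos 1: 'w' vs 'w' match
pos 2: 's' vs 'x' differ -> stop
Longest common prefix: "ew" (length 2)


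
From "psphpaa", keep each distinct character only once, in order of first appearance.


Input: 'psphpaa'
Operation: keep first occurrence of each character
Scan: s[0]='p' new -> keep; s[1]='s' new -> keep; s[2]='p' seen -> skip; s[3]='h' new -> keep; s[4]='p' seen -> skip; s[5]='a' new -> keep; s[6]='a' seen -> skip
Result: psha


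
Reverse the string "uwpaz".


Input string: 'uwpaz'
Operation: reverse character order
Original order: 'u' -> 'w' -> 'p' -> 'a' -> 'z'
Reversed order: 'z' -> 'a' -> 'p' -> 'w' -> 'u'
Result: zapwu


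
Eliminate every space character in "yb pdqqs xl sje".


Input string: 'yb pdqqs xl sje'
Operation: remove all spaces
Words: 'yb', 'pdqqs', 'xl', 'sje'
Join without spaces: ybpdqqsxlsje


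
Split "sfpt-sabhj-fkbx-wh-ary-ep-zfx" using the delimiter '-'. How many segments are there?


Input string: 'sfpt-sabhj-fkbx-wh-ary-ep-zfx'
Delimiter: '-'
Split result: 'sfpt', 'sabhj', 'fkbx', 'wh', 'ary', 'ep', 'zfx'
Number of parts: 7


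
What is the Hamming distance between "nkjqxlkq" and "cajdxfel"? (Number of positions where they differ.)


String 1: 'nkjqxlkq'
String 2: 'cajdxfel'
Compare each position: pos 0: 'n'!='c', pos 1: 'k'!='a', pos 2: 'j'=='j', pos 3: 'q'!='d', pos 4: 'x'=='x', pos 5: 'l'!='f', pos 6: 'k'!='e', pos 7: 'q'!='l'
Differing positions: 6
Hamming distance: 6


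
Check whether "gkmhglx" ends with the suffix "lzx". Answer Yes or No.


Input string: 'gkmhglx'
Suffix to check: 'lzx'
Last 3 characters of input: 'glx'
Match: False
Result: No


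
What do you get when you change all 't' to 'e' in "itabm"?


Input string: 'itabm'
Operation: replace 't' with 'e'
Positions of 't': 1
After replacement: ieabm


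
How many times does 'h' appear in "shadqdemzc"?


Input string: 'shadqdemzc'
Target character: 'h'
Scan each position: s[1]='h'
Matches found at indices: 1
Total: 1


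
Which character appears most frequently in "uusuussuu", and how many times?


Input: 'uusuussuu'
Operation: tally each character
Counts: 's':3, 'u':6
Maximum: 'u' appears 6 times


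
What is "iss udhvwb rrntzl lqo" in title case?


Input string: 'iss udhvwb rrntzl lqo'
Operation: capitalize first letter of each word
Word transformations: 'iss'->'Iss', 'udhvwb'->'Udhvwb', 'rrntzl'->'Rrntzl', 'lqo'->'Lqo'
Result: Iss Udhvwb Rrntzl Lqo


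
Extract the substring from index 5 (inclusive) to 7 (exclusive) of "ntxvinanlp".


Input string: 'ntxvinanlp'
Operation: slice [5:7]
Extract characters: s[5]='n', s[6]='a'
Result: na


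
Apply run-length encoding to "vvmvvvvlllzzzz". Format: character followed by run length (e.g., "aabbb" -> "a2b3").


Input: 'vvmvvvvlllzzzz'
Operation: identify consecutive runs
Runs: 'vv' -> v2, 'm' -> m1, 'vvvv' -> v4, 'lll' -> l3, 'zzzz' -> z4
Encoded: v2m1v4l3z4
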